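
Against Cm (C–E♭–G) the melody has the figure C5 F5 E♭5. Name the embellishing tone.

The harmony at that moment is C minor triad (C, E♭, G); F5 is not a chord tone.
It is approached by leap up from C5 and left by step down to E♭5.
Leap in, step out — an appoggiatura.

F5 is an appoggiatura.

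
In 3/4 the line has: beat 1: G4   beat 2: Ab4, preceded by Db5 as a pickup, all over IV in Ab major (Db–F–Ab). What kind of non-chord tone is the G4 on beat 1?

The harmony at that moment is Db major triad (Db, F, Ab); G4 is not a chord tone.
It is approached by leap down from Db5 and left by step up to Ab4.
Leap in, step out, metrically accented — an appoggiatura.

Appoggiatura.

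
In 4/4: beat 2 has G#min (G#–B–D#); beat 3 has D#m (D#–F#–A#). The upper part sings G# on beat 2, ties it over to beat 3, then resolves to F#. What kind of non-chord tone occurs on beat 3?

Suspension.

The harmony at that moment is D# minor triad (D#, F#, A#); G# is not a chord tone.
It is held over (the same pitch as the preceding G#) and left by step down to F#.
Held over from the previous chord and resolving down by step — a suspension.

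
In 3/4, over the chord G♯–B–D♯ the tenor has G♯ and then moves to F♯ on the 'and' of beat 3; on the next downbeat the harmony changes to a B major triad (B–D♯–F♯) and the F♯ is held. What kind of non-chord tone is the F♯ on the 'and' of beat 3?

The harmony at that moment is G♯ minor triad (G♯, B, D♯); F♯ is not a chord tone.
It is approached by step down from G♯ and then sustained as the same pitch into the next harmony.
Arriving early and becoming a chord tone when the harmony changes — an anticipation.

Anticipation.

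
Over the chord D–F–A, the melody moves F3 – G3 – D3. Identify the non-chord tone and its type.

The harmony at that moment is D minor triad (D, F, A); G3 is not a chord tone.
It is approached by step up from F3 and left by leap down to D3.
Step in, leap out — an escape tone.

G3 is an escape tone.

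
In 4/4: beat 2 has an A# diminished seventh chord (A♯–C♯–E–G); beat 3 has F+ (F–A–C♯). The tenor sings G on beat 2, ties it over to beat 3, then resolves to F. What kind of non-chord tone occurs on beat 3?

Suspension.

The harmony at that moment is F augmented triad (F, A, C♯); G is not a chord tone.
It is held over (the same pitch as the preceding G) and left by step down to F.
Held over from the previous chord and resolving down by step — a suspension.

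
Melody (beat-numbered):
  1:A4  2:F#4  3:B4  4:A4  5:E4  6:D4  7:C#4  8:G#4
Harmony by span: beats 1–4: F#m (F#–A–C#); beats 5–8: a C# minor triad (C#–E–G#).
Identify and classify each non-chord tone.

B4 (beat 3) — appoggiatura; D4 (beat 6) — passing tone.

The harmony at that moment is F# minor triad (F#, A, C#); B4 is not a chord tone.
It is approached by leap up from F#4 and left by step down to A4.
Leap in, step out — an appoggiatura.
The harmony at that moment is C# minor triad (C#, E, G#); D4 is not a chord tone.
It is approached by step down from E4 and left by step down to C#4.
Step in, step out in the same direction — a passing tone.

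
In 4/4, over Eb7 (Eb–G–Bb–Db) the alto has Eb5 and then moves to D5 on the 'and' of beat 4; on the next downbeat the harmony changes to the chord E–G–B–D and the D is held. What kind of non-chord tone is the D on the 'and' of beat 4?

Anticipation.

The harmony at that moment is Eb dominant seventh chord (Eb, G, Bb, Db); D5 is not a chord tone.
It is approached by step down from Eb5 and then sustained as the same pitch into the next harmony.
Arriving early and becoming a chord tone when the harmony changes — an anticipation.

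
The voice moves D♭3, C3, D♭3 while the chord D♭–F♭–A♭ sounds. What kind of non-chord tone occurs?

The harmony at that moment is D♭ minor triad (D♭, F♭, A♭); C3 is not a chord tone.
It is approached by step down from D♭3 and left by step up to D♭3.
Step away and step back to the same note — a neighbor tone (lower neighbor).

C3 is a neighbor tone.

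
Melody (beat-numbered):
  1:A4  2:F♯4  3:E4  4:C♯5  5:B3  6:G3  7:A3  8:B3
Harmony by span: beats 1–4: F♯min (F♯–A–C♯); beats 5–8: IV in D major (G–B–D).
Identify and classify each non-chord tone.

The harmony at that moment is F♯ minor triad (F♯, A, C♯); E4 is not a chord tone.
It is approached by step down from F♯4 and left by leap up to C♯5.
Step in, leap out — an escape tone.
The harmony at that moment is G major triad (G, B, D); A3 is not a chord tone.
It is approached by step up from G3 and left by step up to B3.
Step in, step out in the same direction — a passing tone.

E4 (beat 3) — escape tone; A3 (beat 7) — passing tone.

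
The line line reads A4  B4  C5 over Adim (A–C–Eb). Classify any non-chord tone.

B4 is a passing tone.

The harmony at that moment is A diminished triad (A, C, Eb); B4 is not a chord tone.
It is approached by step up from A4 and left by step up to C5.
Step in, step out in the same direction — a passing tone.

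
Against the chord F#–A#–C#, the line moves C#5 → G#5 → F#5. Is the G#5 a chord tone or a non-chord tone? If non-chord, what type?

Non-chord tone — an appoggiatura.

The harmony at that moment is F# major triad (F#, A#, C#); G#5 is not a chord tone.
It is approached by leap up from C#5 and left by step down to F#5.
Leap in, step out — an appoggiatura.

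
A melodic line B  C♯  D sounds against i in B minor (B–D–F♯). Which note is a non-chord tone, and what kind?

The harmony at that moment is B minor triad (B, D, F♯); C♯ is not a chord tone.
It is approached by step up from B and left by step up to D.
Step in, step out in the same direction — a passing tone.

C♯ is a passing tone.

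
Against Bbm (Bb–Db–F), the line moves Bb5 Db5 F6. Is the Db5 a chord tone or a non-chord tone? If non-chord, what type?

Chord tone (the third of Bb minor triad).

Bb minor triad contains Bb, Db, F; Db is the third, so it is a chord tone.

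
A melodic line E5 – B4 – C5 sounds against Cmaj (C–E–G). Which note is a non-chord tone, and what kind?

The harmony at that moment is C major triad (C, E, G); B4 is not a chord tone.
It is approached by leap down from E5 and left by step up to C5.
Leap in, step out — an appoggiatura.

B4 is an appoggiatura.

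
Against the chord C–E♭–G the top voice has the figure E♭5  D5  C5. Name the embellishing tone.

D5 is a passing tone.

The harmony at that moment is C minor triad (C, E♭, G); D5 is not a chord tone.
It is approached by step down from E♭5 and left by step down to C5.
Step in, step out in the same direction — a passing tone.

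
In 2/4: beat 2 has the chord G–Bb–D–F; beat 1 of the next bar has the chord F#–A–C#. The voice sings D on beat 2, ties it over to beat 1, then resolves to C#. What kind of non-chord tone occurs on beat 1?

Suspension.

The harmony at that moment is F# minor triad (F#, A, C#); D is not a chord tone.
It is held over (the same pitch as the preceding D) and left by step down to C#.
Held over from the previous chord and resolving down by step — a suspension.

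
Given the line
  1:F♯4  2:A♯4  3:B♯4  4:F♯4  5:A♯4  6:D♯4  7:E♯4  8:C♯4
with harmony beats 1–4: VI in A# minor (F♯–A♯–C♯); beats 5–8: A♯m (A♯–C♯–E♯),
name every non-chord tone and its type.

The harmony at that moment is F♯ major triad (F♯, A♯, C♯); B♯4 is not a chord tone.
It is approached by step up from A♯4 and left by leap down to F♯4.
Step in, leap out — an escape tone.
The harmony at that moment is A♯ minor triad (A♯, C♯, E♯); D♯4 is not a chord tone.
It is approached by leap down from A♯4 and left by step up to E♯4.
Leap in, step out — an appoggiatura.

B♯4 (beat 3) — escape tone; D♯4 (beat 6) — appoggiatura.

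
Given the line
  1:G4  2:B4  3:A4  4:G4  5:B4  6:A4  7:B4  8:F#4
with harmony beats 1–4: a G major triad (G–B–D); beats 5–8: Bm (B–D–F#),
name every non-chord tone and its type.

A4 (beat 3) — passing tone; A4 (beat 6) — neighbor tone.

The harmony at that moment is G major triad (G, B, D); A4 is not a chord tone.
It is approached by step down from B4 and left by step down to G4.
Step in, step out in the same direction — a passing tone.
The harmony at that moment is B minor triad (B, D, F#); A4 is not a chord tone.
It is approached by step down from B4 and left by step up to B4.
Step away and step back to the same note — a neighbor tone (lower neighbor).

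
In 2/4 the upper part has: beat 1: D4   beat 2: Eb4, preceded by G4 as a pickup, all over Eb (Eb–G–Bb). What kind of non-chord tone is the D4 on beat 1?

Appoggiatura.

The harmony at that moment is Eb major triad (Eb, G, Bb); D4 is not a chord tone.
It is approached by leap down from G4 and left by step up to Eb4.
Leap in, step out, metrically accented — an appoggiatura.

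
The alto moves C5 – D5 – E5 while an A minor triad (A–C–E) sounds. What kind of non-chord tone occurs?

D5 is a passing tone.

The harmony at that moment is A minor triad (A, C, E); D5 is not a chord tone.
It is approached by step up from C5 and left by step up to E5.
Step in, step out in the same direction — a passing tone.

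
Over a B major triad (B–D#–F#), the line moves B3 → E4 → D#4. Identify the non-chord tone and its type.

The harmony at that moment is B major triad (B, D#, F#); E4 is not a chord tone.
It is approached by leap up from B3 and left by step down to D#4.
Leap in, step out — an appoggiatura.

E4 is an appoggiatura.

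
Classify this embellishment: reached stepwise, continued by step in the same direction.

Approach: by step. Departure: by step, continuing in the same direction.
Stepwise on both sides with no change of direction means the note fills in the space between two different chord tones — a passing tone. (Had it turned back to its starting note it would be a neighbor tone instead.)

Passing tone.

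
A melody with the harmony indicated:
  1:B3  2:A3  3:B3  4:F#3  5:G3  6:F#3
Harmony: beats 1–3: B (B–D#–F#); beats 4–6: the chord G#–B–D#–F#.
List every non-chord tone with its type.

A3 (beat 2) — neighbor tone; G3 (beat 5) — neighbor tone.

The harmony at that moment is B major triad (B, D#, F#); A3 is not a chord tone.
It is approached by step down from B3 and left by step up to B3.
Step away and step back to the same note — a neighbor tone (lower neighbor).
The harmony at that moment is G# minor seventh chord (G#, B, D#, F#); G3 is not a chord tone.
It is approached by step up from F#3 and left by step down to F#3.
Step away and step back to the same note — a neighbor tone (upper neighbor).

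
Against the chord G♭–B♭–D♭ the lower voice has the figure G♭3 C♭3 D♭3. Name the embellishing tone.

The harmony at that moment is G♭ major triad (G♭, B♭, D♭); C♭3 is not a chord tone.
It is approached by leap down from G♭3 and left by step up to D♭3.
Leap in, step out — an appoggiatura.

C♭3 is an appoggiatura.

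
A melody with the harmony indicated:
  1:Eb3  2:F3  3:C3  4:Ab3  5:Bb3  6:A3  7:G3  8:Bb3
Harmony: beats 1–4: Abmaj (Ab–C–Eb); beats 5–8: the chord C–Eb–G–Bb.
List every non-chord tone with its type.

F3 (beat 2) — escape tone; A3 (beat 6) — passing tone.

The harmony at that moment is Ab major triad (Ab, C, Eb); F3 is not a chord tone.
It is approached by step up from Eb3 and left by leap down to C3.
Step in, leap out — an escape tone.
The harmony at that moment is C minor seventh chord (C, Eb, G, Bb); A3 is not a chord tone.
It is approached by step down from Bb3 and left by step down to G3.
Step in, step out in the same direction — a passing tone.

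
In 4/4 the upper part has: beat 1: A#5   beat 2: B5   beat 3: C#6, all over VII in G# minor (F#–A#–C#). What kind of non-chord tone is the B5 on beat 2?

The harmony at that moment is F# major triad (F#, A#, C#); B5 is not a chord tone.
It is approached by step up from A#5 and left by step up to C#6.
Step in, step out in the same direction — a passing tone.

Passing tone.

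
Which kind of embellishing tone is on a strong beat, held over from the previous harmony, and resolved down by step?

Approach: by preparation — the pitch is first a chord tone, then held (tied or repeated) while the harmony changes under it. Departure: down by step. Metric position: strong.
A prepared dissonance that resolves downward by step — a suspension. (The same figure resolving upward would be a retardation.)

Suspension.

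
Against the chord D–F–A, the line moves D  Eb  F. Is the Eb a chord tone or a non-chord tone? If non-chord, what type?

The harmony at that moment is D minor triad (D, F, A); Eb is not a chord tone.
It is approached by step up from D and left by step up to F.
Step in, step out in the same direction — a passing tone.

Non-chord tone — a passing tone.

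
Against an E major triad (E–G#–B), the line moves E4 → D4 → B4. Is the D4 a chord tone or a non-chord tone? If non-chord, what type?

The harmony at that moment is E major triad (E, G#, B); D4 is not a chord tone.
It is approached by step down from E4 and left by leap up to B4.
Step in, leap out — an escape tone.

Non-chord tone — an escape tone.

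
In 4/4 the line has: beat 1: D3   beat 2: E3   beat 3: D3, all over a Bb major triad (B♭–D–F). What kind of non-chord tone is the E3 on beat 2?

Upper neighbor tone.

The harmony at that moment is B♭ major triad (B♭, D, F); E3 is not a chord tone.
It is approached by step up from D3 and left by step down to D3.
Step away and step back to the same note — a neighbor tone (upper neighbor).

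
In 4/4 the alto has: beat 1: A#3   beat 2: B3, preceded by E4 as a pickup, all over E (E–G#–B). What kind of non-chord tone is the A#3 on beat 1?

Appoggiatura.

The harmony at that moment is E major triad (E, G#, B); A#3 is not a chord tone.
It is approached by leap down from E4 and left by step up to B3.
Leap in, step out, metrically accented — an appoggiatura.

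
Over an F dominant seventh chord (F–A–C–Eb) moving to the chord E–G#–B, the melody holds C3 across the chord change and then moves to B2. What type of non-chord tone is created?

C3 is a suspension.

The harmony at that moment is E major triad (E, G#, B); C3 is not a chord tone.
It is held over (the same pitch as the preceding C3) and left by step down to B2.
Held over from the previous chord and resolving down by step — a suspension.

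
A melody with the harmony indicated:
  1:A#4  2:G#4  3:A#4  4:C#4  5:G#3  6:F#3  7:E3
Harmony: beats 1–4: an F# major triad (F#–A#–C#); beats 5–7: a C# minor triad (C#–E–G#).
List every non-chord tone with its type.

G#4 (beat 2) — neighbor tone; F#3 (beat 6) — passing tone.

The harmony at that moment is F# major triad (F#, A#, C#); G#4 is not a chord tone.
It is approached by step down from A#4 and left by step up to A#4.
Step away and step back to the same note — a neighbor tone (lower neighbor).
The harmony at that moment is C# minor triad (C#, E, G#); F#3 is not a chord tone.
It is approached by step down from G#3 and left by step down to E3.
Step in, step out in the same direction — a passing tone.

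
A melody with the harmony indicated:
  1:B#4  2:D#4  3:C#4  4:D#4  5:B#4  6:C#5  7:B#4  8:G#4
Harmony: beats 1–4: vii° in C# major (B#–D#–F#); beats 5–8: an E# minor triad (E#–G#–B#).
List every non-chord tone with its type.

The harmony at that moment is B# diminished triad (B#, D#, F#); C#4 is not a chord tone.
It is approached by step down from D#4 and left by step up to D#4.
Step away and step back to the same note — a neighbor tone (lower neighbor).
The harmony at that moment is E# minor triad (E#, G#, B#); C#5 is not a chord tone.
It is approached by step up from B#4 and left by step down to B#4.
Step away and step back to the same note — a neighbor tone (upper neighbor).

C#4 (beat 3) — neighbor tone; C#5 (beat 6) — neighbor tone.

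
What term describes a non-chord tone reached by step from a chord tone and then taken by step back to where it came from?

Approach: by step. Departure: by step in the opposite direction, back to the starting pitch.
Stepwise on both sides but reversing to return to the same chord tone — a neighbor tone. (Had it continued onward in the same direction it would be a passing tone instead.)

Neighbor tone.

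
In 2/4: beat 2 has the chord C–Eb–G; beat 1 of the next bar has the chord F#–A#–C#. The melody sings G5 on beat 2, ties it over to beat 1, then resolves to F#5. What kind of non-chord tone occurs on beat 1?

Suspension.

The harmony at that moment is F# major triad (F#, A#, C#); G5 is not a chord tone.
It is held over (the same pitch as the preceding G5) and left by step down to F#5.
Held over from the previous chord and resolving down by step — a suspension.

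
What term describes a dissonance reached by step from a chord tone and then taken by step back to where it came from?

Approach: by step. Departure: by step in the opposite direction, back to the starting pitch.
Stepwise on both sides but reversing to return to the same chord tone — a neighbor tone. (Had it continued onward in the same direction it would be a passing tone instead.)

Neighbor tone.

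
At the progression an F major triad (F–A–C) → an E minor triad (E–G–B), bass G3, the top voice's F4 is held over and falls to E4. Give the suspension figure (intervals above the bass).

7–6 suspension.

At the second chord the bass is G3. The suspended F4 lies a seventh above the bass; after resolving down by step to E4, the interval above the bass becomes a sixth.
Suspension figures are named by those two intervals: 7–6.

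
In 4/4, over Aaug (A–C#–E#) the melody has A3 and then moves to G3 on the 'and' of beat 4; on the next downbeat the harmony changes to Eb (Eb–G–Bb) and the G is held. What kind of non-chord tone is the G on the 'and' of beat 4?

The harmony at that moment is A augmented triad (A, C#, E#); G3 is not a chord tone.
It is approached by step down from A3 and then sustained as the same pitch into the next harmony.
Arriving early and becoming a chord tone when the harmony changes — an anticipation.

Anticipation.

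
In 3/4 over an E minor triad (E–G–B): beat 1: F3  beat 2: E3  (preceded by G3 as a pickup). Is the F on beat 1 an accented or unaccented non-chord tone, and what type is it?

The harmony at that moment is E minor triad (E, G, B); F3 is not a chord tone.
It is approached by step down from G3 and left by step down to E3.
Step in, step out in the same direction — a passing tone.
It falls on the downbeat, so it is accented.

Accented passing tone.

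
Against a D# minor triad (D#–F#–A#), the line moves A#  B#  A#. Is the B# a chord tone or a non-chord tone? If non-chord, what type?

Non-chord tone — a neighbor tone.

The harmony at that moment is D# minor triad (D#, F#, A#); B# is not a chord tone.
It is approached by step up from A# and left by step down to A#.
Step away and step back to the same note — a neighbor tone (upper neighbor).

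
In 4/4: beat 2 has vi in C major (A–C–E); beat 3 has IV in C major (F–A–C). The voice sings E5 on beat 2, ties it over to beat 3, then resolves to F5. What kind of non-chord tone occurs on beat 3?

The harmony at that moment is F major triad (F, A, C); E5 is not a chord tone.
It is held over (the same pitch as the preceding E5) and left by step up to F5.
Held over from the previous chord and resolving up by step — a retardation.

Retardation.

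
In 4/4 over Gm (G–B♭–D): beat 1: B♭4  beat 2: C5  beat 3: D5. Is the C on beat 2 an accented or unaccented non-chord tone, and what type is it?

Unaccented passing tone.

The harmony at that moment is G minor triad (G, B♭, D); C5 is not a chord tone.
It is approached by step up from B♭4 and left by step up to D5.
Step in, step out in the same direction — a passing tone.
It falls on a weak beat, so it is unaccented.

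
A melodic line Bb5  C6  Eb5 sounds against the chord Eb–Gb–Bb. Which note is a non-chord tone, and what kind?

The harmony at that moment is Eb minor triad (Eb, Gb, Bb); C6 is not a chord tone.
It is approached by step up from Bb5 and left by leap down to Eb5.
Step in, leap out — an escape tone.

C6 is an escape tone.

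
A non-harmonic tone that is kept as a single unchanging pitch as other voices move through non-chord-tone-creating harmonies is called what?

Approach: none. Departure: none — a single pitch is sustained while the chords change around it, passing through harmonies that do not contain it.
No melodic motion at all; the dissonance is created entirely by the moving harmonies against the stationary note — a pedal tone (pedal point).

Pedal tone.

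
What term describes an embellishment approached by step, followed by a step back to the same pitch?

Approach: by step. Departure: by step in the opposite direction, back to the starting pitch.
Stepwise on both sides but reversing to return to the same chord tone — a neighbor tone. (Had it continued onward in the same direction it would be a passing tone instead.)

Neighbor tone.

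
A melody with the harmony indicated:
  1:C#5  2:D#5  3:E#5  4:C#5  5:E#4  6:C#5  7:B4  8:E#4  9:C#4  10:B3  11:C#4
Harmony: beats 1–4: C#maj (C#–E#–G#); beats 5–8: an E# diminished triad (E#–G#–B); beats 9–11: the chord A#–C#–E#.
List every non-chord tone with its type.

The harmony at that moment is C# major triad (C#, E#, G#); D#5 is not a chord tone.
It is approached by step up from C#5 and left by step up to E#5.
Step in, step out in the same direction — a passing tone.
The harmony at that moment is E# diminished triad (E#, G#, B); C#5 is not a chord tone.
It is approached by leap up from E#4 and left by step down to B4.
Leap in, step out — an appoggiatura.
The harmony at that moment is A# minor triad (A#, C#, E#); B3 is not a chord tone.
It is approached by step down from C#4 and left by step up to C#4.
Step away and step back to the same note — a neighbor tone (lower neighbor).

D#5 (beat 2) — passing tone; C#5 (beat 6) — appoggiatura; B3 (beat 10) — neighbor tone.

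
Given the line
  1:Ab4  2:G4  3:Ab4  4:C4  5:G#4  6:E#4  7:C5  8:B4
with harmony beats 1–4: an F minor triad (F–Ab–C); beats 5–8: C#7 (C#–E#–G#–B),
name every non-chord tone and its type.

G4 (beat 2) — neighbor tone; C5 (beat 7) — appoggiatura.

The harmony at that moment is F minor triad (F, Ab, C); G4 is not a chord tone.
It is approached by step down from Ab4 and left by step up to Ab4.
Step away and step back to the same note — a neighbor tone (lower neighbor).
The harmony at that moment is C# dominant seventh chord (C#, E#, G#, B); C5 is not a chord tone.
It is approached by leap up from E#4 and left by step down to B4.
Leap in, step out — an appoggiatura.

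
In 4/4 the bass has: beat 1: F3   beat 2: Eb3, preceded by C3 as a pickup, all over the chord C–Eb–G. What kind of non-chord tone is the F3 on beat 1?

The harmony at that moment is C minor triad (C, Eb, G); F3 is not a chord tone.
It is approached by leap up from C3 and left by step down to Eb3.
Leap in, step out, metrically accented — an appoggiatura.

Appoggiatura.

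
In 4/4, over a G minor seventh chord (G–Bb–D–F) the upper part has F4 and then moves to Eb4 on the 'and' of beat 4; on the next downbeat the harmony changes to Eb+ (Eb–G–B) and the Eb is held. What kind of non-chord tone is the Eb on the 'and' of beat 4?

The harmony at that moment is G minor seventh chord (G, Bb, D, F); Eb4 is not a chord tone.
It is approached by step down from F4 and then sustained as the same pitch into the next harmony.
Arriving early and becoming a chord tone when the harmony changes — an anticipation.

Anticipation.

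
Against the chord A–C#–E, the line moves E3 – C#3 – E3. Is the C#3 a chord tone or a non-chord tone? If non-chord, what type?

Chord tone (the third of A major triad).

A major triad contains A, C#, E; C# is the third, so it is a chord tone.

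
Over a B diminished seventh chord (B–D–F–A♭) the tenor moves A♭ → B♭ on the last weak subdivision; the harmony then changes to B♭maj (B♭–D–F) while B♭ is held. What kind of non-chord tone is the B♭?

B♭ is an anticipation.

The harmony at that moment is B diminished seventh chord (B, D, F, A♭); B♭ is not a chord tone.
It is approached by step up from A♭ and then sustained as the same pitch into the next harmony.
Arriving early and becoming a chord tone when the harmony changes — an anticipation.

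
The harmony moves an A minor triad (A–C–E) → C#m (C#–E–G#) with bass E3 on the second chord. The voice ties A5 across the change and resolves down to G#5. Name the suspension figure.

4–3 suspension.

At the second chord the bass is E3. The suspended A5 lies a fourth above the bass; after resolving down by step to G#5, the interval above the bass becomes a third.
Suspension figures are named by those two intervals: 4–3.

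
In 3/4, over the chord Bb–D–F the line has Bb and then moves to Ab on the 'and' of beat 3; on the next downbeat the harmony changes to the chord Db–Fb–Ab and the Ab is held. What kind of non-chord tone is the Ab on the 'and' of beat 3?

The harmony at that moment is Bb major triad (Bb, D, F); Ab is not a chord tone.
It is approached by step down from Bb and then sustained as the same pitch into the next harmony.
Arriving early and becoming a chord tone when the harmony changes — an anticipation.

Anticipation.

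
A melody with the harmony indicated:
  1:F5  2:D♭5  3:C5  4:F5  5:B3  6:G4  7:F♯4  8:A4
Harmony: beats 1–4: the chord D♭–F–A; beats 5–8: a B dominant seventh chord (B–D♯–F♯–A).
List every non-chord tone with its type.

The harmony at that moment is D♭ augmented triad (D♭, F, A); C5 is not a chord tone.
It is approached by step down from D♭5 and left by leap up to F5.
Step in, leap out — an escape tone.
The harmony at that moment is B dominant seventh chord (B, D♯, F♯, A); G4 is not a chord tone.
It is approached by leap up from B3 and left by step down to F♯4.
Leap in, step out — an appoggiatura.

C5 (beat 3) — escape tone; G4 (beat 6) — appoggiatura.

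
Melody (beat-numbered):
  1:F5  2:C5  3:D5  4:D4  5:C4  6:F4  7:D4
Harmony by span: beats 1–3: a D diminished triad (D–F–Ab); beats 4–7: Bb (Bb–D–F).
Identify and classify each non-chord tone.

The harmony at that moment is D diminished triad (D, F, Ab); C5 is not a chord tone.
It is approached by leap down from F5 and left by step up to D5.
Leap in, step out — an appoggiatura.
The harmony at that moment is Bb major triad (Bb, D, F); C4 is not a chord tone.
It is approached by step down from D4 and left by leap up to F4.
Step in, leap out — an escape tone.

C5 (beat 2) — appoggiatura; C4 (beat 5) — escape tone.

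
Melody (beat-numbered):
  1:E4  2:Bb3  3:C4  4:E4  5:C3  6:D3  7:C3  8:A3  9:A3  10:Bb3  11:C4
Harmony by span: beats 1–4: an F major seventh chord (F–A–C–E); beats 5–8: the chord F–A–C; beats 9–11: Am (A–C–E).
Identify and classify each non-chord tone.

Bb3 (beat 2) — appoggiatura; D3 (beat 6) — neighbor tone; Bb3 (beat 10) — passing tone.

The harmony at that moment is F major seventh chord (F, A, C, E); Bb3 is not a chord tone.
It is approached by leap down from E4 and left by step up to C4.
Leap in, step out — an appoggiatura.
The harmony at that moment is F major triad (F, A, C); D3 is not a chord tone.
It is approached by step up from C3 and left by step down to C3.
Step away and step back to the same note — a neighbor tone (upper neighbor).
The harmony at that moment is A minor triad (A, C, E); Bb3 is not a chord tone.
It is approached by step up from A3 and left by step up to C4.
Step in, step out in the same direction — a passing tone.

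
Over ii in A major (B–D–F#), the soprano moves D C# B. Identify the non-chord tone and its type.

C# is a passing tone.

The harmony at that moment is B minor triad (B, D, F#); C# is not a chord tone.
It is approached by step down from D and left by step down to B.
Step in, step out in the same direction — a passing tone.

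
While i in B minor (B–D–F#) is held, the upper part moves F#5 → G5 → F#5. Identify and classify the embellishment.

G5 is a neighbor tone.

The harmony at that moment is B minor triad (B, D, F#); G5 is not a chord tone.
It is approached by step up from F#5 and left by step down to F#5.
Step away and step back to the same note — a neighbor tone (upper neighbor).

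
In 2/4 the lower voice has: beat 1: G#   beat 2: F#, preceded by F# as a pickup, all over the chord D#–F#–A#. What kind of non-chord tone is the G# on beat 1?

Upper neighbor tone.

The harmony at that moment is D# minor triad (D#, F#, A#); G# is not a chord tone.
It is approached by step up from F# and left by step down to F#.
Step away and step back to the same note — a neighbor tone (upper neighbor).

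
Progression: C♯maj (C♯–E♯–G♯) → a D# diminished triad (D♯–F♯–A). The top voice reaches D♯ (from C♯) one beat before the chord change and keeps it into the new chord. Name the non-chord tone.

D♯ is an anticipation.

The harmony at that moment is C♯ major triad (C♯, E♯, G♯); D♯ is not a chord tone.
It is approached by step up from C♯ and then sustained as the same pitch into the next harmony.
Arriving early and becoming a chord tone when the harmony changes — an anticipation.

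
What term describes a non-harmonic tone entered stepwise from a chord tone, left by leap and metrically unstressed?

Approach: by step. Departure: by leap. Metric position: weak.
Step in, leap out, from a weak position — an escape tone (échappée). (It is the mirror image of the appoggiatura, which leaps in and steps out on a strong beat.)

Escape tone.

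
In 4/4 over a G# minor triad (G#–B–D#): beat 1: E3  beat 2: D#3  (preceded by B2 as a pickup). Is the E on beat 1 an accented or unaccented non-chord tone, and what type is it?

The harmony at that moment is G# minor triad (G#, B, D#); E3 is not a chord tone.
It is approached by leap up from B2 and left by step down to D#3.
Leap in, step out — an appoggiatura.
It falls on the downbeat, so it is accented.

Accented appoggiatura.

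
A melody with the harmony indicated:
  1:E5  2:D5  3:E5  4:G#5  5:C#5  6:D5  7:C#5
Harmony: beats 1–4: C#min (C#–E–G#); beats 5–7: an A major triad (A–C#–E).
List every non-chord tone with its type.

The harmony at that moment is C# minor triad (C#, E, G#); D5 is not a chord tone.
It is approached by step down from E5 and left by step up to E5.
Step away and step back to the same note — a neighbor tone (lower neighbor).
The harmony at that moment is A major triad (A, C#, E); D5 is not a chord tone.
It is approached by step up from C#5 and left by step down to C#5.
Step away and step back to the same note — a neighbor tone (upper neighbor).

D5 (beat 2) — neighbor tone; D5 (beat 6) — neighbor tone.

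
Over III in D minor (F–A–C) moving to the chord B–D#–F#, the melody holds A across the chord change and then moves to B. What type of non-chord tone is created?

A is a retardation.

The harmony at that moment is B major triad (B, D#, F#); A is not a chord tone.
It is held over (the same pitch as the preceding A) and left by step up to B.
Held over from the previous chord and resolving up by step — a retardation.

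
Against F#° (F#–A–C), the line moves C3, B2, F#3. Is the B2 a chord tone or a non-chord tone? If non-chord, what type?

Non-chord tone — an escape tone.

The harmony at that moment is F# diminished triad (F#, A, C); B2 is not a chord tone.
It is approached by step down from C3 and left by leap up to F#3.
Step in, leap out — an escape tone.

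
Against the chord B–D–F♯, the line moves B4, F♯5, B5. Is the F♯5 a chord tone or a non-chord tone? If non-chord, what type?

Chord tone (the fifth of B minor triad).

B minor triad contains B, D, F♯; F♯ is the fifth, so it is a chord tone.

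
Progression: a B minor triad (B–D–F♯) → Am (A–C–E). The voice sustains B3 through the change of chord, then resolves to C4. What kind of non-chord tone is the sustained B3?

B3 is a retardation.

The harmony at that moment is A minor triad (A, C, E); B3 is not a chord tone.
It is held over (the same pitch as the preceding B3) and left by step up to C4.
Held over from the previous chord and resolving up by step — a retardation.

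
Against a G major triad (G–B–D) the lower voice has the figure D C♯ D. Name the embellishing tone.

The harmony at that moment is G major triad (G, B, D); C♯ is not a chord tone.
It is approached by step down from D and left by step up to D.
Step away and step back to the same note — a neighbor tone (lower neighbor).

C♯ is a neighbor tone.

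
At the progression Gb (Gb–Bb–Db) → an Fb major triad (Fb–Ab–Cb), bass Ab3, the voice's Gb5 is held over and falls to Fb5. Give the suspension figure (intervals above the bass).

At the second chord the bass is Ab3. The suspended Gb5 lies a seventh above the bass; after resolving down by step to Fb5, the interval above the bass becomes a sixth.
Suspension figures are named by those two intervals: 7–6.

7–6 suspension.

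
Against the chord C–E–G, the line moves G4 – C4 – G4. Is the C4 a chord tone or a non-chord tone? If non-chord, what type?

Chord tone (the root of C major triad).

C major triad contains C, E, G; C is the root, so it is a chord tone.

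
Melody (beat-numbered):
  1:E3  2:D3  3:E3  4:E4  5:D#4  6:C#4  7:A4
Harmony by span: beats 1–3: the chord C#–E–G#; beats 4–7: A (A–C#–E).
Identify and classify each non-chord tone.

D3 (beat 2) — neighbor tone; D#4 (beat 5) — passing tone.

The harmony at that moment is C# minor triad (C#, E, G#); D3 is not a chord tone.
It is approached by step down from E3 and left by step up to E3.
Step away and step back to the same note — a neighbor tone (lower neighbor).
The harmony at that moment is A major triad (A, C#, E); D#4 is not a chord tone.
It is approached by step down from E4 and left by step down to C#4.
Step in, step out in the same direction — a passing tone.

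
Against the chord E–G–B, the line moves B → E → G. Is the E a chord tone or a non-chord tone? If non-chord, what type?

Chord tone (the root of E minor triad).

E minor triad contains E, G, B; E is the root, so it is a chord tone.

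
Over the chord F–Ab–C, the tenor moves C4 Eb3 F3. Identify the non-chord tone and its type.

The harmony at that moment is F minor triad (F, Ab, C); Eb3 is not a chord tone.
It is approached by leap down from C4 and left by step up to F3.
Leap in, step out — an appoggiatura.

Eb3 is an appoggiatura.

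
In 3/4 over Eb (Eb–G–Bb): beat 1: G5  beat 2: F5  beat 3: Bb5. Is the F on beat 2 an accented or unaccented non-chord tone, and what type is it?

Unaccented escape tone.

The harmony at that moment is Eb major triad (Eb, G, Bb); F5 is not a chord tone.
It is approached by step down from G5 and left by leap up to Bb5.
Step in, leap out — an escape tone.
It falls on a weak beat, so it is unaccented.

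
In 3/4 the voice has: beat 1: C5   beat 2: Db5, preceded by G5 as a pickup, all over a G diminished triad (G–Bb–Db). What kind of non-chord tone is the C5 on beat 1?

Appoggiatura.

The harmony at that moment is G diminished triad (G, Bb, Db); C5 is not a chord tone.
It is approached by leap down from G5 and left by step up to Db5.
Leap in, step out, metrically accented — an appoggiatura.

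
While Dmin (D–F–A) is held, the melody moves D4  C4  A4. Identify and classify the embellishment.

C4 is an escape tone.

The harmony at that moment is D minor triad (D, F, A); C4 is not a chord tone.
It is approached by step down from D4 and left by leap up to A4.
Step in, leap out — an escape tone.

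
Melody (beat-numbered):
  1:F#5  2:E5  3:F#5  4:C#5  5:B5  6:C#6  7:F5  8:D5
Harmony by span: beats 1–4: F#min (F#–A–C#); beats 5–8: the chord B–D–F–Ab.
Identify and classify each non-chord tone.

E5 (beat 2) — neighbor tone; C#6 (beat 6) — escape tone.

The harmony at that moment is F# minor triad (F#, A, C#); E5 is not a chord tone.
It is approached by step down from F#5 and left by step up to F#5.
Step away and step back to the same note — a neighbor tone (lower neighbor).
The harmony at that moment is B diminished seventh chord (B, D, F, Ab); C#6 is not a chord tone.
It is approached by step up from B5 and left by leap down to F5.
Step in, leap out — an escape tone.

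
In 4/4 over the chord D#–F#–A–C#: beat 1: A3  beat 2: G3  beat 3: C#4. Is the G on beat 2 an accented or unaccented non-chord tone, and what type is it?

Unaccented escape tone.

The harmony at that moment is D# half-diminished seventh chord (D#, F#, A, C#); G3 is not a chord tone.
It is approached by step down from A3 and left by leap up to C#4.
Step in, leap out — an escape tone.
It falls on a weak beat, so it is unaccented.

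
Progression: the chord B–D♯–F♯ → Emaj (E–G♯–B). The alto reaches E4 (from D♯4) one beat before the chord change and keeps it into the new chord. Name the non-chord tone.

E4 is an anticipation.

The harmony at that moment is B major triad (B, D♯, F♯); E4 is not a chord tone.
It is approached by step up from D♯4 and then sustained as the same pitch into the next harmony.
Arriving early and becoming a chord tone when the harmony changes — an anticipation.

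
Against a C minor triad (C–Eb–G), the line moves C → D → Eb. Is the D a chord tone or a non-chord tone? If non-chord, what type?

The harmony at that moment is C minor triad (C, Eb, G); D is not a chord tone.
It is approached by step up from C and left by step up to Eb.
Step in, step out in the same direction — a passing tone.

Non-chord tone — a passing tone.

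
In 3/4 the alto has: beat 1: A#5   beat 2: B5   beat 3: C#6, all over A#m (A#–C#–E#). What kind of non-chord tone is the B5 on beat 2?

Passing tone.

The harmony at that moment is A# minor triad (A#, C#, E#); B5 is not a chord tone.
It is approached by step up from A#5 and left by step up to C#6.
Step in, step out in the same direction — a passing tone.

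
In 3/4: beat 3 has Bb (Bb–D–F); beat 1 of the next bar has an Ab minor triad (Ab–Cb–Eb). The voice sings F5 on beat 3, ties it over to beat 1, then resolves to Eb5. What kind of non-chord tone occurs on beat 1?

Suspension.

The harmony at that moment is Ab minor triad (Ab, Cb, Eb); F5 is not a chord tone.
It is held over (the same pitch as the preceding F5) and left by step down to Eb5.
Held over from the previous chord and resolving down by step — a suspension.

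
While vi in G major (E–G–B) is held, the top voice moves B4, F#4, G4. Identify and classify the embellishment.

The harmony at that moment is E minor triad (E, G, B); F#4 is not a chord tone.
It is approached by leap down from B4 and left by step up to G4.
Leap in, step out — an appoggiatura.

F#4 is an appoggiatura.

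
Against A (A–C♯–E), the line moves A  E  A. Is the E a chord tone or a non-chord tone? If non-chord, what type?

A major triad contains A, C♯, E; E is the fifth, so it is a chord tone.

Chord tone (the fifth of A major triad).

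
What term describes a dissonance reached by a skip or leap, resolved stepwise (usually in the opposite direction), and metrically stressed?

Approach: by leap. Departure: by step. Metric position: strong.
Leap in, step out, in a metrically strong position — an appoggiatura. (It is the mirror image of the escape tone, which steps in and leaps out from a weak position.)

Appoggiatura.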